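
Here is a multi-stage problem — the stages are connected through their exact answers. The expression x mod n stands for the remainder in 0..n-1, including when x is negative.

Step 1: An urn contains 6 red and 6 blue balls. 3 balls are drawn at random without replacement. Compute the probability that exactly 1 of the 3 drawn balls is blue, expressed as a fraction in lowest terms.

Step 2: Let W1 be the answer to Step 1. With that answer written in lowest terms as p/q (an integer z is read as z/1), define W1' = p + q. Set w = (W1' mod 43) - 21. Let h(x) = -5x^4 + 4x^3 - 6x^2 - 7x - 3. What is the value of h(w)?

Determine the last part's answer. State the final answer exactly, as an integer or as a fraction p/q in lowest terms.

-46673

Step 1: total draws C(12,3) = 220; favorable C(6,1)*C(6,2) = 90; P = 9/22; answer 9/22
Step 2: W1 = 9/22; threaded value p + q = 31; w = 10; -5*(10)^4 + 4*(10)^3 - 6*(10)^2 - 7*(10)^1 - 3 = (-50000) + (4000) + (-600) + (-70) + (-3) = -46673; answer -46673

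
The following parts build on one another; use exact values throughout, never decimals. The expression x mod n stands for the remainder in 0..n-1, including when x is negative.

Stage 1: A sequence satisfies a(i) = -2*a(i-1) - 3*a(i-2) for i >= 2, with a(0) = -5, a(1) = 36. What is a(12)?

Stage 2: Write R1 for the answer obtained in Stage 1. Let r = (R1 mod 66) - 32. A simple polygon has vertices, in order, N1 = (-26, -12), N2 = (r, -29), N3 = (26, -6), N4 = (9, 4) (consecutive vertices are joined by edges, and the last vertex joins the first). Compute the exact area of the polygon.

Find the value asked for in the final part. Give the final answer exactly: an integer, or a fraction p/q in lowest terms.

762

Stage 1: a(2) = -2*(36) - 3*(-5) = -57; iterating: a(2)=-57, a(3)=6, a(4)=159, a(5)=-336, a(6)=195, a(7)=618, a(8)=-1821, a(9)=1788, a(10)=1887, a(11)=-9138, a(12)=12615; answer 12615
Stage 2: R1 = 12615; r = -23; cross terms: (-26*-29 - -23*-12)=478, (-23*-6 - 26*-29)=892, (26*4 - 9*-6)=158, (9*-12 - -26*4)=-4; twice the area = |1524| = 1524; area = 762; answer 762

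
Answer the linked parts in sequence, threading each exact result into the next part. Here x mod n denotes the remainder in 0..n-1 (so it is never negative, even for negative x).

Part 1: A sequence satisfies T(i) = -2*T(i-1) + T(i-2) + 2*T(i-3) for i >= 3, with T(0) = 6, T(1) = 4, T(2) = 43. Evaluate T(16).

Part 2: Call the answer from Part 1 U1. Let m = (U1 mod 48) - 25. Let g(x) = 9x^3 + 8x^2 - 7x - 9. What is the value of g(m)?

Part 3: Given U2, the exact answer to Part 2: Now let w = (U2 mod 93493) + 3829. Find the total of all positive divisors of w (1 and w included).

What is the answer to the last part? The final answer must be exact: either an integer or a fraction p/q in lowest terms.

Part 1: T(3) = -2*(43) + 1*(4) + 2*(6) = -70; iterating: T(3)=-70, T(4)=191, T(5)=-366, T(6)=783, T(7)=-1550, T(8)=3151, T(9)=-6286, T(10)=12623, T(11)=-25230, T(12)=50511, T(13)=-101006, T(14)=202063, T(15)=-404110, T(16)=808271; answer 808271
Part 2: U1 = 808271; m = 22; 9*(22)^3 + 8*(22)^2 - 7*(22)^1 - 9 = (95832) + (3872) + (-154) + (-9) = 99541; answer 99541
Part 3: U2 = 99541; w = 9877; 9877 = 7 * 17 * 83; sigma = (1 + 7) * (1 + 17) * (1 + 83) = 8 * 18 * 84 = 12096; answer 12096

12096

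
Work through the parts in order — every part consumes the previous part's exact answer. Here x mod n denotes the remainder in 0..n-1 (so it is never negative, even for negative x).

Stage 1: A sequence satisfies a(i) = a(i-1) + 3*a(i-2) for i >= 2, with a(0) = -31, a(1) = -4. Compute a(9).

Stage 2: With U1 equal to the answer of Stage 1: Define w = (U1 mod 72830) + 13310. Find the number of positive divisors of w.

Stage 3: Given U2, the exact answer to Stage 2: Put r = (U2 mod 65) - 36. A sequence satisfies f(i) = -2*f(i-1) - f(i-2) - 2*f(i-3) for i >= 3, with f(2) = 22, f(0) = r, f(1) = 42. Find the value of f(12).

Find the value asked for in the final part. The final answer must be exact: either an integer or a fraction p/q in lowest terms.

Stage 1: a(2) = 1*(-4) + 3*(-31) = -97; iterating: a(2)=-97, a(3)=-109, a(4)=-400, a(5)=-727, a(6)=-1927, a(7)=-4108, a(8)=-9889, a(9)=-22213; answer -22213
Stage 2: U1 = -22213; w = 63927; 63927 = 3^2 * 7103; number of divisors = (2+1) * (1+1) = 6; answer 6
Stage 3: U2 = 6; r = -30; f(3) = -2*(22) - 1*(42) - 2*(-30) = -26; iterating: f(3)=-26, f(4)=-54, f(5)=90, f(6)=-74, f(7)=166, f(8)=-438, f(9)=858, f(10)=-1610, f(11)=3238, f(12)=-6582; answer -6582

-6582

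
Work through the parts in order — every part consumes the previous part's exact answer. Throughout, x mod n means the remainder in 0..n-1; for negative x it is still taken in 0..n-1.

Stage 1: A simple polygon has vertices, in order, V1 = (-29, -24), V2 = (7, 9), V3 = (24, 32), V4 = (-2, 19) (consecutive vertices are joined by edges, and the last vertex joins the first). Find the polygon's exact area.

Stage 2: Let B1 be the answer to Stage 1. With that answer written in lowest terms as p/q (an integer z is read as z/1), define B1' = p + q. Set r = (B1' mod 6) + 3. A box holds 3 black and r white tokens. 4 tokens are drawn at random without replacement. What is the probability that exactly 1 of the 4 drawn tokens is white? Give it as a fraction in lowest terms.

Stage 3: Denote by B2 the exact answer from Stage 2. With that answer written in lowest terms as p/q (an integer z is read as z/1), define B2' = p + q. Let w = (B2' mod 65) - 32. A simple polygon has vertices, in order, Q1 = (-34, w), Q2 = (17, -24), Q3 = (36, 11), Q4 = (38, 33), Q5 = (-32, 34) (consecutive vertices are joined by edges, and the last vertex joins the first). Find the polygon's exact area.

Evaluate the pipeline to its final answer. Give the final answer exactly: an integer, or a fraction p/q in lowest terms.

3487

Stage 1: cross terms: (-29*9 - 7*-24)=-93, (7*32 - 24*9)=8, (24*19 - -2*32)=520, (-2*-24 - -29*19)=599; twice the area = |1034| = 1034; area = 517; answer 517
Stage 2: B1 = 517; threaded value p + q = 518; r = 5; total draws C(8,4) = 70; favorable C(5,1)*C(3,3) = 5; P = 1/14; answer 1/14
Stage 3: B2 = 1/14; threaded value p + q = 15; w = -17; cross terms: (-34*-24 - 17*-17)=1105, (17*11 - 36*-24)=1051, (36*33 - 38*11)=770, (38*34 - -32*33)=2348, (-32*-17 - -34*34)=1700; twice the area = |6974| = 6974; area = 3487; answer 3487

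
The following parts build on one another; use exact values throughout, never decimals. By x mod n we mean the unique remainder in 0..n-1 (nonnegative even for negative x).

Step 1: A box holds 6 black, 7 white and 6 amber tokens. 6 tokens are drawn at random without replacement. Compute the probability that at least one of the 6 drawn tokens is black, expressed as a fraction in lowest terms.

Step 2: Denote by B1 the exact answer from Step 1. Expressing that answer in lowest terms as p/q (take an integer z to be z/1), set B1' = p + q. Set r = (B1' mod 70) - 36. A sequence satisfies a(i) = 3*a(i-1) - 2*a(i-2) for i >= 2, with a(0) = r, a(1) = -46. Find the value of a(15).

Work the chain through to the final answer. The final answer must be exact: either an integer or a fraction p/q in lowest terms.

-1605580

Step 1: total draws C(19,6) = 27132; complement C(13,6) = 1716; favorable 27132 - 1716 = 25416; P = 2118/2261; answer 2118/2261
Step 2: B1 = 2118/2261; threaded value p + q = 4379; r = 3; a(2) = 3*(-46) - 2*(3) = -144; iterating: a(2)=-144, a(3)=-340, a(4)=-732, a(5)=-1516, a(6)=-3084, a(7)=-6220, a(8)=-12492, a(9)=-25036, a(10)=-50124, a(11)=-100300, a(12)=-200652, a(13)=-401356, a(14)=-802764, a(15)=-1605580; answer -1605580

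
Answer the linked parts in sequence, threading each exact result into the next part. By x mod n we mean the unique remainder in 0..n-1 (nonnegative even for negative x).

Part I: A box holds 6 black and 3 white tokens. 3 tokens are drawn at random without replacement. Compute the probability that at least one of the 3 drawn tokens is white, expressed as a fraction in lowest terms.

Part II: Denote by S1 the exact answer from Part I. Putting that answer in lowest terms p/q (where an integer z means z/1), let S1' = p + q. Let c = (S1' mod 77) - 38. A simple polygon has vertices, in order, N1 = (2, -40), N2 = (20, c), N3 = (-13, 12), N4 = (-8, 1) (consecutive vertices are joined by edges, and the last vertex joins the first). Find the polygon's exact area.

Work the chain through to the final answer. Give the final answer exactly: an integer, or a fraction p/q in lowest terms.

713

Part I: total draws C(9,3) = 84; complement C(6,3) = 20; favorable 84 - 20 = 64; P = 16/21; answer 16/21
Part II: S1 = 16/21; threaded value p + q = 37; c = -1; cross terms: (2*-1 - 20*-40)=798, (20*12 - -13*-1)=227, (-13*1 - -8*12)=83, (-8*-40 - 2*1)=318; twice the area = |1426| = 1426; area = 713; answer 713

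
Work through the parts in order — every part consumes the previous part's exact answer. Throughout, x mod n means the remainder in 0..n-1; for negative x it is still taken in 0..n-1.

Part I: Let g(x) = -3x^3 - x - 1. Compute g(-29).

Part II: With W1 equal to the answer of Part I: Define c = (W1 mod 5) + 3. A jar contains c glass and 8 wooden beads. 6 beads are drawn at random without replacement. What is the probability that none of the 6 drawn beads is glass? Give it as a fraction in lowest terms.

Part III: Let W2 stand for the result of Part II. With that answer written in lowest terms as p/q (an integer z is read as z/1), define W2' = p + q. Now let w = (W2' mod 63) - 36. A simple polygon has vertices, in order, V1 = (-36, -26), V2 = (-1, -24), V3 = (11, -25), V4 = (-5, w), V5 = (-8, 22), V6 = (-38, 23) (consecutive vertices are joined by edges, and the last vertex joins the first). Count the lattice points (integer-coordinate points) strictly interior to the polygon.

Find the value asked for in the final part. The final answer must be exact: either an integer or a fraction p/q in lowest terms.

Part I: -3*(-29)^3 - 1*(-29)^1 - 1 = (73167) + (29) + (-1) = 73195; answer 73195
Part II: W1 = 73195; c = 3; total draws C(11,6) = 462; favorable C(8,6) = 28; P = 2/33; answer 2/33
Part III: W2 = 2/33; threaded value p + q = 35; w = -1; cross terms: (-36*-24 - -1*-26)=838, (-1*-25 - 11*-24)=289, (11*-1 - -5*-25)=-136, (-5*22 - -8*-1)=-118, (-8*23 - -38*22)=652, (-38*-26 - -36*23)=1816; twice the area = |3341| = 3341; area = 3341/2; boundary points = 1 + 1 + 8 + 1 + 1 + 1 = 13; strictly interior points = area - boundary/2 + 1 = 1665; answer 1665

1665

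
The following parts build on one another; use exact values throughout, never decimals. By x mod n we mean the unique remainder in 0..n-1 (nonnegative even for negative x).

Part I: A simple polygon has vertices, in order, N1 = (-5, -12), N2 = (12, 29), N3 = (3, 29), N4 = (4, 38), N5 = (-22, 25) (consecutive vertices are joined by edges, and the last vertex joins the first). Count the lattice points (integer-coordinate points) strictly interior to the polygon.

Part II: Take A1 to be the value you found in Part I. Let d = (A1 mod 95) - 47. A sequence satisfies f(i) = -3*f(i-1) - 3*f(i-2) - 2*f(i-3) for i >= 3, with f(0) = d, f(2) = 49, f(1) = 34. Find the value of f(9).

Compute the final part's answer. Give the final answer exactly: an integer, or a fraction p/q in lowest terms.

-9603

Part I: cross terms: (-5*29 - 12*-12)=-1, (12*29 - 3*29)=261, (3*38 - 4*29)=-2, (4*25 - -22*38)=936, (-22*-12 - -5*25)=389; twice the area = |1583| = 1583; area = 1583/2; boundary points = 1 + 9 + 1 + 13 + 1 = 25; strictly interior points = area - boundary/2 + 1 = 780; answer 780
Part II: A1 = 780; d = -27; f(3) = -3*(49) - 3*(34) - 2*(-27) = -195; iterating: f(3)=-195, f(4)=370, f(5)=-623, f(6)=1149, f(7)=-2318, f(8)=4753, f(9)=-9603; answer -9603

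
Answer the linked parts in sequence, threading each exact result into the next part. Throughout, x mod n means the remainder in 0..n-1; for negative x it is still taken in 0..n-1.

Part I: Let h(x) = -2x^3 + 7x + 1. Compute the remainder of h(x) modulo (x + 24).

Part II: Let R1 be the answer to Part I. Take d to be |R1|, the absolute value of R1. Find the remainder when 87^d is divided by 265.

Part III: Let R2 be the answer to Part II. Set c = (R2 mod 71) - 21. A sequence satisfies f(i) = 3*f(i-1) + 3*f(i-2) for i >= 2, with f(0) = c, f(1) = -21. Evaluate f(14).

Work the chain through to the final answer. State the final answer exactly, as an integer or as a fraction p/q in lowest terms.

425994795

Part I: remainder = value at the root: -2*(-24)^3 + 7*(-24)^1 + 1 = (27648) + (-168) + (1) = 27481; answer 27481
Part II: R1 = 27481; d = 27481; squarings mod 265: 87^1=87, 87^2=149, 87^4=206, 87^8=36, 87^16=236, 87^32=46, 87^64=261, 87^128=16, 87^256=256, 87^512=81, 87^1024=201, 87^2048=121, 87^4096=66, 87^8192=116, 87^16384=206; 87^27481 = 87^1 * 87^8 * 87^16 * 87^64 * 87^256 * 87^512 * 87^2048 * 87^8192 * 87^16384 = 67 (mod 265); answer 67
Part III: R2 = 67; c = 46; f(2) = 3*(-21) + 3*(46) = 75; iterating: f(2)=75, f(3)=162, f(4)=711, f(5)=2619, f(6)=9990, f(7)=37827, f(8)=143451, f(9)=543834, f(10)=2061855, f(11)=7817067, f(12)=29636766, f(13)=112361499, f(14)=425994795; answer 425994795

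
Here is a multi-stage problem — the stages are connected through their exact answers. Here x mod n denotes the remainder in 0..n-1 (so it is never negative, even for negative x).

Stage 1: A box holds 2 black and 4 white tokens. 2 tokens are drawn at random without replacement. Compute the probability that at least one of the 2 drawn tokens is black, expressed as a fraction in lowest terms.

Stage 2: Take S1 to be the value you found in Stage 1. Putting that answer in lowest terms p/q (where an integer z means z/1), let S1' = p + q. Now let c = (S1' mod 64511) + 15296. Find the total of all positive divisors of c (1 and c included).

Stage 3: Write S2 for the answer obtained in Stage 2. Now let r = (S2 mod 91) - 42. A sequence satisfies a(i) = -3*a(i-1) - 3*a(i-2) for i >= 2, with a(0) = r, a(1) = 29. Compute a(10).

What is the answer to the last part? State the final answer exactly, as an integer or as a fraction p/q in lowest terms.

8505

Stage 1: total draws C(6,2) = 15; complement C(4,2) = 6; favorable 15 - 6 = 9; P = 3/5; answer 3/5
Stage 2: S1 = 3/5; threaded value p + q = 8; c = 15304; 15304 = 2^3 * 1913; sigma = (1 + 2 + 4 + 8) * (1 + 1913) = 15 * 1914 = 28710; answer 28710
Stage 3: S2 = 28710; r = 3; a(2) = -3*(29) - 3*(3) = -96; iterating: a(2)=-96, a(3)=201, a(4)=-315, a(5)=342, a(6)=-81, a(7)=-783, a(8)=2592, a(9)=-5427, a(10)=8505; answer 8505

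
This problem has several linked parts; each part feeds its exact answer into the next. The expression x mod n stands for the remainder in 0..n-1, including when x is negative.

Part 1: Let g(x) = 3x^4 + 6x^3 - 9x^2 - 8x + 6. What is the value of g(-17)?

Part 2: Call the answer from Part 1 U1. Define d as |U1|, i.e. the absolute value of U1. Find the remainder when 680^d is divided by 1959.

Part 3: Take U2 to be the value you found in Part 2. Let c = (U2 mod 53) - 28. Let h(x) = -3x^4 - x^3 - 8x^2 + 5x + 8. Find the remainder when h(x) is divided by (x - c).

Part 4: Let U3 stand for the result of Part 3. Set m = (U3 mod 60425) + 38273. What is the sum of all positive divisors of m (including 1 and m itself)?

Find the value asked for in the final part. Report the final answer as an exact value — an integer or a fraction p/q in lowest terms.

131208

Part 1: 3*(-17)^4 + 6*(-17)^3 - 9*(-17)^2 - 8*(-17)^1 + 6 = (250563) + (-29478) + (-2601) + (136) + (6) = 218626; answer 218626
Part 2: U1 = 218626; d = 218626; squarings mod 1959: 680^1=680, 680^2=76, 680^4=1858, 680^8=406, 680^16=280, 680^32=40, 680^64=1600, 680^128=1546, 680^256=136, 680^512=865, 680^1024=1846, 680^2048=1015, 680^4096=1750, 680^8192=583, 680^16384=982, 680^32768=496, 680^65536=1141, 680^131072=1105; 680^218626 = 680^2 * 680^512 * 680^1024 * 680^4096 * 680^16384 * 680^65536 * 680^131072 = 820 (mod 1959); answer 820
Part 3: U2 = 820; c = -3; remainder = value at the root: -3*(-3)^4 - 1*(-3)^3 - 8*(-3)^2 + 5*(-3)^1 + 8 = (-243) + (27) + (-72) + (-15) + (8) = -295; answer -295
Part 4: U3 = -295; m = 98403; 98403 = 3 * 32801; sigma = (1 + 3) * (1 + 32801) = 4 * 32802 = 131208; answer 131208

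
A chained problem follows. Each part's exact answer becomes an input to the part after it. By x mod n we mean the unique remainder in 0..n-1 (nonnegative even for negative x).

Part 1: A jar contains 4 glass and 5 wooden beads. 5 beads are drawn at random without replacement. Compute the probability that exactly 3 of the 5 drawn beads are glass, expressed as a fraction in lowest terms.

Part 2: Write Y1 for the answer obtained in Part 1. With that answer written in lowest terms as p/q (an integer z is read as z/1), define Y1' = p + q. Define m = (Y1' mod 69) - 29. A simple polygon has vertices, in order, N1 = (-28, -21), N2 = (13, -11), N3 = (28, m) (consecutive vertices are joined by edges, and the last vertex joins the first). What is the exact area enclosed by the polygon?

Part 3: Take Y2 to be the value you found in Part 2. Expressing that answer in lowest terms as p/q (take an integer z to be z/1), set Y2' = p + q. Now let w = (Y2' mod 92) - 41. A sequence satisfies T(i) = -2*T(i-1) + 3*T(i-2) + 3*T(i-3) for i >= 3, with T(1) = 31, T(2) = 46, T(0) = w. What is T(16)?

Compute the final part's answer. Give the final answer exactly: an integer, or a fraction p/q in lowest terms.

Part 1: total draws C(9,5) = 126; favorable C(4,3)*C(5,2) = 40; P = 20/63; answer 20/63
Part 2: Y1 = 20/63; threaded value p + q = 83; m = -15; cross terms: (-28*-11 - 13*-21)=581, (13*-15 - 28*-11)=113, (28*-21 - -28*-15)=-1008; twice the area = |-314| = 314; area = 157; answer 157
Part 3: Y2 = 157; threaded value p + q = 158; w = 25; T(3) = -2*(46) + 3*(31) + 3*(25) = 76; iterating: T(3)=76, T(4)=79, T(5)=208, T(6)=49, T(7)=763, T(8)=-755, T(9)=3946, T(10)=-7868, T(11)=25309, T(12)=-62384, T(13)=177091, T(14)=-465407, T(15)=1274935, T(16)=-3414818; answer -3414818

-3414818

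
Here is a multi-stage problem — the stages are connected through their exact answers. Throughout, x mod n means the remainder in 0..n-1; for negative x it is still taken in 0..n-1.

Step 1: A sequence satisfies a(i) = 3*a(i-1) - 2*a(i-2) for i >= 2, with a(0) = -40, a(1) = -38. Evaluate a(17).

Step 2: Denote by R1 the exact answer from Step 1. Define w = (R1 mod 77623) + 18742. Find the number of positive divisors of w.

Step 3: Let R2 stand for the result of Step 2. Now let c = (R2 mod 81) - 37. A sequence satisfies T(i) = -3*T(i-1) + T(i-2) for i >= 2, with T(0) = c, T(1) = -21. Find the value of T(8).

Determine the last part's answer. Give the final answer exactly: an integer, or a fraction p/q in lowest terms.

52742

Step 1: a(2) = 3*(-38) - 2*(-40) = -34; iterating: a(2)=-34, a(3)=-26, a(4)=-10, a(5)=22, a(6)=86, a(7)=214, a(8)=470, a(9)=982, a(10)=2006, a(11)=4054, a(12)=8150, a(13)=16342, a(14)=32726, a(15)=65494, a(16)=131030, a(17)=262102; answer 262102
Step 2: R1 = 262102; w = 47975; 47975 = 5^2 * 19 * 101; number of divisors = (2+1) * (1+1) * (1+1) = 12; answer 12
Step 3: R2 = 12; c = -25; T(2) = -3*(-21) + 1*(-25) = 38; iterating: T(2)=38, T(3)=-135, T(4)=443, T(5)=-1464, T(6)=4835, T(7)=-15969, T(8)=52742; answer 52742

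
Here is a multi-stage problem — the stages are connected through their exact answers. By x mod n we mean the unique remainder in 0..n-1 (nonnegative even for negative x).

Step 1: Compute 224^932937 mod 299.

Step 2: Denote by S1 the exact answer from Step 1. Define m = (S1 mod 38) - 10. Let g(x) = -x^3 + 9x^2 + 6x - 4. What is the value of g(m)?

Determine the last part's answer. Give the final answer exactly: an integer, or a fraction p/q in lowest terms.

28

Step 1: squarings mod 299: 224^1=224, 224^2=243, 224^4=146, 224^8=87, 224^16=94, 224^32=165, 224^64=16, 224^128=256, 224^256=55, 224^512=35, 224^1024=29, 224^2048=243, 224^4096=146, 224^8192=87, 224^16384=94, 224^32768=165, 224^65536=16, 224^131072=256, 224^262144=55, 224^524288=35; 224^932937 = 224^1 * 224^8 * 224^64 * 224^1024 * 224^2048 * 224^4096 * 224^8192 * 224^131072 * 224^262144 * 224^524288 = 274 (mod 299); answer 274
Step 2: S1 = 274; m = -2; -1*(-2)^3 + 9*(-2)^2 + 6*(-2)^1 - 4 = (8) + (36) + (-12) + (-4) = 28; answer 28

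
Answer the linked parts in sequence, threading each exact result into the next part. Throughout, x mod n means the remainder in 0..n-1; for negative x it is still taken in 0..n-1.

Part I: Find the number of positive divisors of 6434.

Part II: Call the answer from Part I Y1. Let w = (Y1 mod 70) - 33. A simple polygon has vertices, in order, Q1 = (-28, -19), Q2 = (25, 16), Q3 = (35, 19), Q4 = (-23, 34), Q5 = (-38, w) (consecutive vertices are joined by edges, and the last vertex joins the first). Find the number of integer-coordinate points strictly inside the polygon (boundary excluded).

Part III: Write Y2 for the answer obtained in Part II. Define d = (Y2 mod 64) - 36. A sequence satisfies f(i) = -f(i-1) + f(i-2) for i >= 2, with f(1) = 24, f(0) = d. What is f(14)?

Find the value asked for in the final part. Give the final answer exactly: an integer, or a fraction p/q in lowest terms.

-6252

Part I: 6434 = 2 * 3217; number of divisors = (1+1) * (1+1) = 4; answer 4
Part II: Y1 = 4; w = -29; cross terms: (-28*16 - 25*-19)=27, (25*19 - 35*16)=-85, (35*34 - -23*19)=1627, (-23*-29 - -38*34)=1959, (-38*-19 - -28*-29)=-90; twice the area = |3438| = 3438; area = 1719; boundary points = 1 + 1 + 1 + 3 + 10 = 16; strictly interior points = area - boundary/2 + 1 = 1712; answer 1712
Part III: Y2 = 1712; d = 12; f(2) = -1*(24) + 1*(12) = -12; iterating: f(2)=-12, f(3)=36, f(4)=-48, f(5)=84, f(6)=-132, f(7)=216, f(8)=-348, f(9)=564, f(10)=-912, f(11)=1476, f(12)=-2388, f(13)=3864, f(14)=-6252; answer -6252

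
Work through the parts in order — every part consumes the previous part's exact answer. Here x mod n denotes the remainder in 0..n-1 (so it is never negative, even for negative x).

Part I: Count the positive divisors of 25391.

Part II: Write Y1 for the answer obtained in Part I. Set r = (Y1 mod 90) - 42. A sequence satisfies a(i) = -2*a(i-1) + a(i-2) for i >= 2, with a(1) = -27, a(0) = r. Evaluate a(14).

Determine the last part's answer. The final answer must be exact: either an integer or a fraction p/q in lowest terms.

842674

Part I: 25391 is prime, so its only divisors are 1 and 25391; count = 2; answer 2
Part II: Y1 = 2; r = -40; a(2) = -2*(-27) + 1*(-40) = 14; iterating: a(2)=14, a(3)=-55, a(4)=124, a(5)=-303, a(6)=730, a(7)=-1763, a(8)=4256, a(9)=-10275, a(10)=24806, a(11)=-59887, a(12)=144580, a(13)=-349047, a(14)=842674; answer 842674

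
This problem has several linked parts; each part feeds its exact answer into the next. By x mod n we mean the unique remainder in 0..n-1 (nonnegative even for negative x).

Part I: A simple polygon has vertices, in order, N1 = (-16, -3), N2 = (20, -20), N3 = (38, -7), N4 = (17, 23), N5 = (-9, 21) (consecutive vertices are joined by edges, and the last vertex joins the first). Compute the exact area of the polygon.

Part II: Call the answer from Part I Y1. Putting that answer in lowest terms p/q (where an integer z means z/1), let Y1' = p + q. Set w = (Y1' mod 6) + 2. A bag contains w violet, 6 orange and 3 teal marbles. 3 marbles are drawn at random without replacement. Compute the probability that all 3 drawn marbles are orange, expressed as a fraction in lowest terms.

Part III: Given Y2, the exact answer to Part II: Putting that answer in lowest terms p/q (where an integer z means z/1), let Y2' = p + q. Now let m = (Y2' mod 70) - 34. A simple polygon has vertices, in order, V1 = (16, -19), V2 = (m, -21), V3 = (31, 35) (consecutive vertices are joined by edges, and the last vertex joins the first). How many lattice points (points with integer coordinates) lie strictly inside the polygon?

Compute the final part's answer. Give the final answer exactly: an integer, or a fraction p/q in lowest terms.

Part I: cross terms: (-16*-20 - 20*-3)=380, (20*-7 - 38*-20)=620, (38*23 - 17*-7)=993, (17*21 - -9*23)=564, (-9*-3 - -16*21)=363; twice the area = |2920| = 2920; area = 1460; answer 1460
Part II: Y1 = 1460; threaded value p + q = 1461; w = 5; total draws C(14,3) = 364; favorable C(6,3) = 20; P = 5/91; answer 5/91
Part III: Y2 = 5/91; threaded value p + q = 96; m = -8; cross terms: (16*-21 - -8*-19)=-488, (-8*35 - 31*-21)=371, (31*-19 - 16*35)=-1149; twice the area = |-1266| = 1266; area = 633; boundary points = 2 + 1 + 3 = 6; strictly interior points = area - boundary/2 + 1 = 631; answer 631

631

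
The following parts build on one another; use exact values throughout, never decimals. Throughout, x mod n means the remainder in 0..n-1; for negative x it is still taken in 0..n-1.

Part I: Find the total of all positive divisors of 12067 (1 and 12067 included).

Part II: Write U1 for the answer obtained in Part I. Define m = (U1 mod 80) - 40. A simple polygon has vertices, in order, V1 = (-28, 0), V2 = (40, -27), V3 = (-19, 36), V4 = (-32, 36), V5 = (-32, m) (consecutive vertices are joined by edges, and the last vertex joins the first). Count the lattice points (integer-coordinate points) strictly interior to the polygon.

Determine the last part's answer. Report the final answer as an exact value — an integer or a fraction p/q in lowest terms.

Part I: 12067 = 11 * 1097; sigma = (1 + 11) * (1 + 1097) = 12 * 1098 = 13176; answer 13176
Part II: U1 = 13176; m = 16; cross terms: (-28*-27 - 40*0)=756, (40*36 - -19*-27)=927, (-19*36 - -32*36)=468, (-32*16 - -32*36)=640, (-32*0 - -28*16)=448; twice the area = |3239| = 3239; area = 3239/2; boundary points = 1 + 1 + 13 + 20 + 4 = 39; strictly interior points = area - boundary/2 + 1 = 1601; answer 1601

1601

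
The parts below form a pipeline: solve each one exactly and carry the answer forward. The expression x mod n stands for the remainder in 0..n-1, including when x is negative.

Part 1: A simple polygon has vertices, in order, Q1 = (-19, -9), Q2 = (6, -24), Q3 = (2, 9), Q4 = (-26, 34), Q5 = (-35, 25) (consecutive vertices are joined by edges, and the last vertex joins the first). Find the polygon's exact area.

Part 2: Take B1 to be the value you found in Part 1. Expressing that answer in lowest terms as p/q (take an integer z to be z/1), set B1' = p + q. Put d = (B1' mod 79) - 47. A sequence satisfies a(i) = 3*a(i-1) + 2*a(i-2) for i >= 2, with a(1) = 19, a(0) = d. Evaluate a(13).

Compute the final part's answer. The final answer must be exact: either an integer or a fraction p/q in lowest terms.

Part 1: cross terms: (-19*-24 - 6*-9)=510, (6*9 - 2*-24)=102, (2*34 - -26*9)=302, (-26*25 - -35*34)=540, (-35*-9 - -19*25)=790; twice the area = |2244| = 2244; area = 1122; answer 1122
Part 2: B1 = 1122; threaded value p + q = 1123; d = -30; a(2) = 3*(19) + 2*(-30) = -3; iterating: a(2)=-3, a(3)=29, a(4)=81, a(5)=301, a(6)=1065, a(7)=3797, a(8)=13521, a(9)=48157, a(10)=171513, a(11)=610853, a(12)=2175585, a(13)=7748461; answer 7748461

7748461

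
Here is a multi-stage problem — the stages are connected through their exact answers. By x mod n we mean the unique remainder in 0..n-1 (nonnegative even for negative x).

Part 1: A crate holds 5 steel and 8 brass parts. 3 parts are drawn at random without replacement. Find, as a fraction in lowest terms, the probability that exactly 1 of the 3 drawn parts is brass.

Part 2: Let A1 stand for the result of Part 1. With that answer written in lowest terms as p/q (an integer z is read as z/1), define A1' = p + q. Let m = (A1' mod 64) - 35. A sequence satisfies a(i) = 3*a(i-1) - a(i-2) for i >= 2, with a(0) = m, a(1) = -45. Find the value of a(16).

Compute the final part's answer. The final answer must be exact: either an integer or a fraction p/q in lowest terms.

-114664705

Part 1: total draws C(13,3) = 286; favorable C(8,1)*C(5,2) = 80; P = 40/143; answer 40/143
Part 2: A1 = 40/143; threaded value p + q = 183; m = 20; a(2) = 3*(-45) - 1*(20) = -155; iterating: a(2)=-155, a(3)=-420, a(4)=-1105, a(5)=-2895, a(6)=-7580, a(7)=-19845, a(8)=-51955, a(9)=-136020, a(10)=-356105, a(11)=-932295, a(12)=-2440780, a(13)=-6390045, a(14)=-16729355, a(15)=-43798020, a(16)=-114664705; answer -114664705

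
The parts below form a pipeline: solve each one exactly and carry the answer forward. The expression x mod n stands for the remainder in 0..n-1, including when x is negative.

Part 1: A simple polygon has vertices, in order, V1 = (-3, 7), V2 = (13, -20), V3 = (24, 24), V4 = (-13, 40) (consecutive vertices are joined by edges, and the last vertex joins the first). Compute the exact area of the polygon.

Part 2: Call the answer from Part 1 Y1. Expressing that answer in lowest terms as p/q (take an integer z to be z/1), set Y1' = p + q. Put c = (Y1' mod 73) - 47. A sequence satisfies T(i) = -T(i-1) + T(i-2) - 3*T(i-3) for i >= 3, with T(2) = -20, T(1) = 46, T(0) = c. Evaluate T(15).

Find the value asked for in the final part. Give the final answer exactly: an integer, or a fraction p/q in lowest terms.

1255395

Part 1: cross terms: (-3*-20 - 13*7)=-31, (13*24 - 24*-20)=792, (24*40 - -13*24)=1272, (-13*7 - -3*40)=29; twice the area = |2062| = 2062; area = 1031; answer 1031
Part 2: Y1 = 1031; threaded value p + q = 1032; c = -37; T(3) = -1*(-20) + 1*(46) - 3*(-37) = 177; iterating: T(3)=177, T(4)=-335, T(5)=572, T(6)=-1438, T(7)=3015, T(8)=-6169, T(9)=13498, T(10)=-28712, T(11)=60717, T(12)=-129923, T(13)=276776, T(14)=-588850, T(15)=1255395; answer 1255395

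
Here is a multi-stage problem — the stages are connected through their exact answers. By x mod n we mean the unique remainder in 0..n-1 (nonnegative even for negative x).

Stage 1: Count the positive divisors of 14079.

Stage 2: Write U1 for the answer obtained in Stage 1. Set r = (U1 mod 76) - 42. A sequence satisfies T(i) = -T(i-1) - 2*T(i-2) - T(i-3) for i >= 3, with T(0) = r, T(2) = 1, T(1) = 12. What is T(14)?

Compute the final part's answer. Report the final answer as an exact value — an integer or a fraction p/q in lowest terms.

Stage 1: 14079 = 3 * 13 * 19^2; number of divisors = (1+1) * (1+1) * (2+1) = 12; answer 12
Stage 2: U1 = 12; r = -30; T(3) = -1*(1) - 2*(12) - 1*(-30) = 5; iterating: T(3)=5, T(4)=-19, T(5)=8, T(6)=25, T(7)=-22, T(8)=-36, T(9)=55, T(10)=39, T(11)=-113, T(12)=-20, T(13)=207, T(14)=-54; answer -54

-54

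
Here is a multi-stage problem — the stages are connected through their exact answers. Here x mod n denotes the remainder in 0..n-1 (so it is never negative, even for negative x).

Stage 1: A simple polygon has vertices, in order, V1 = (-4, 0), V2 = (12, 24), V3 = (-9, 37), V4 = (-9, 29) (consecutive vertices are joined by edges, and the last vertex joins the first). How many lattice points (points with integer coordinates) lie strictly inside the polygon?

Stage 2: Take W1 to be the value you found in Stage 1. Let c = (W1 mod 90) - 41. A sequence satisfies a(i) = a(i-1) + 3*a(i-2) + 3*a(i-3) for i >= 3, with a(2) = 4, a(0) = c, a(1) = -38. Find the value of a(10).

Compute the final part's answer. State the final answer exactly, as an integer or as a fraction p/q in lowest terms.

Stage 1: cross terms: (-4*24 - 12*0)=-96, (12*37 - -9*24)=660, (-9*29 - -9*37)=72, (-9*0 - -4*29)=116; twice the area = |752| = 752; area = 376; boundary points = 8 + 1 + 8 + 1 = 18; strictly interior points = area - boundary/2 + 1 = 368; answer 368
Stage 2: W1 = 368; c = -33; a(3) = 1*(4) + 3*(-38) + 3*(-33) = -209; iterating: a(3)=-209, a(4)=-311, a(5)=-926, a(6)=-2486, a(7)=-6197, a(8)=-16433, a(9)=-42482, a(10)=-110372; answer -110372

-110372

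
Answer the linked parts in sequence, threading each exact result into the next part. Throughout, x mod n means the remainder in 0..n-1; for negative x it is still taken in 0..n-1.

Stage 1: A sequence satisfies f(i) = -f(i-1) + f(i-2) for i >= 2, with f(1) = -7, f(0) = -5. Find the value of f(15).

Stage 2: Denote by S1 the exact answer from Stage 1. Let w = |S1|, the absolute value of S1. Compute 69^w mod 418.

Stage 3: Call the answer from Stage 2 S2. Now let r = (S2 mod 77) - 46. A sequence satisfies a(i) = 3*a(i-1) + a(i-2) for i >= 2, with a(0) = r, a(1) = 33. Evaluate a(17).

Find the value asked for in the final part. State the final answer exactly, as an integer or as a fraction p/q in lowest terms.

Stage 1: f(2) = -1*(-7) + 1*(-5) = 2; iterating: f(2)=2, f(3)=-9, f(4)=11, f(5)=-20, f(6)=31, f(7)=-51, f(8)=82, f(9)=-133, f(10)=215, f(11)=-348, f(12)=563, f(13)=-911, f(14)=1474, f(15)=-2385; answer -2385
Stage 2: S1 = -2385; w = 2385; squarings mod 418: 69^1=69, 69^2=163, 69^4=235, 69^8=49, 69^16=311, 69^32=163, 69^64=235, 69^128=49, 69^256=311, 69^512=163, 69^1024=235, 69^2048=49; 69^2385 = 69^1 * 69^16 * 69^64 * 69^256 * 69^2048 = 265 (mod 418); answer 265
Stage 3: S2 = 265; r = -12; a(2) = 3*(33) + 1*(-12) = 87; iterating: a(2)=87, a(3)=294, a(4)=969, a(5)=3201, a(6)=10572, a(7)=34917, a(8)=115323, a(9)=380886, a(10)=1257981, a(11)=4154829, a(12)=13722468, a(13)=45322233, a(14)=149689167, a(15)=494389734, a(16)=1632858369, a(17)=5392964841; answer 5392964841

5392964841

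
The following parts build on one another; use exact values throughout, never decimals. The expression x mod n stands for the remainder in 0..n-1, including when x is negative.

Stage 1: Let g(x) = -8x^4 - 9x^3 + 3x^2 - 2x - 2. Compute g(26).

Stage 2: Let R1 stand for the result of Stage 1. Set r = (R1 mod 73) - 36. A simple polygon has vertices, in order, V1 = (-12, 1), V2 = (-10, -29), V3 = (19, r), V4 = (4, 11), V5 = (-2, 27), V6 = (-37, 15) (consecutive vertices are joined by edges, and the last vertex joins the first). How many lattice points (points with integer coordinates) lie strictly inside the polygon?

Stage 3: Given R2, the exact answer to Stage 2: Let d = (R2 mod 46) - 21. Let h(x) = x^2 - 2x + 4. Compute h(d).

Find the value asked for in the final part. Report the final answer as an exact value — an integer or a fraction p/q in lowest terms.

Stage 1: -8*(26)^4 - 9*(26)^3 + 3*(26)^2 - 2*(26)^1 - 2 = (-3655808) + (-158184) + (2028) + (-52) + (-2) = -3812018; answer -3812018
Stage 2: R1 = -3812018; r = 6; cross terms: (-12*-29 - -10*1)=358, (-10*6 - 19*-29)=491, (19*11 - 4*6)=185, (4*27 - -2*11)=130, (-2*15 - -37*27)=969, (-37*1 - -12*15)=143; twice the area = |2276| = 2276; area = 1138; boundary points = 2 + 1 + 5 + 2 + 1 + 1 = 12; strictly interior points = area - boundary/2 + 1 = 1133; answer 1133
Stage 3: R2 = 1133; d = 8; 1*(8)^2 - 2*(8)^1 + 4 = (64) + (-16) + (4) = 52; answer 52

52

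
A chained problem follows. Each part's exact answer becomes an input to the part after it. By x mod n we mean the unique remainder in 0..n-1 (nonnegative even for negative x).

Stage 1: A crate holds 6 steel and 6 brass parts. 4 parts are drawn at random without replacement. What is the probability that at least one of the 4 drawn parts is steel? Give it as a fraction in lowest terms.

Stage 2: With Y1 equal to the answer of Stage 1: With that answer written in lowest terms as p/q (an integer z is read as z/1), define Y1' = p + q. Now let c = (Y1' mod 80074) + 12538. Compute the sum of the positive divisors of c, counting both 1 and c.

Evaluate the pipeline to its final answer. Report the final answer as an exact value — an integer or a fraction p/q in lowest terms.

16808

Stage 1: total draws C(12,4) = 495; complement C(6,4) = 15; favorable 495 - 15 = 480; P = 32/33; answer 32/33
Stage 2: Y1 = 32/33; threaded value p + q = 65; c = 12603; 12603 = 3 * 4201; sigma = (1 + 3) * (1 + 4201) = 4 * 4202 = 16808; answer 16808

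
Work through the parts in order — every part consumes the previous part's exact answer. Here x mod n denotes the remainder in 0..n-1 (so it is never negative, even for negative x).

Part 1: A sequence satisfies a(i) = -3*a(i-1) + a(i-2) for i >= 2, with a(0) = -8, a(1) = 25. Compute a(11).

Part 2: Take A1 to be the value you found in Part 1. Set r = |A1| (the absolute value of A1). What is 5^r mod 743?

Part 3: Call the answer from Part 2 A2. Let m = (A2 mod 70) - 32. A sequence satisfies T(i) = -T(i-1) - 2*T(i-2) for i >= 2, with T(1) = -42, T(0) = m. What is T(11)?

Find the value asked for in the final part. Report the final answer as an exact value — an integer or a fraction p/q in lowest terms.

-548

Part 1: a(2) = -3*(25) + 1*(-8) = -83; iterating: a(2)=-83, a(3)=274, a(4)=-905, a(5)=2989, a(6)=-9872, a(7)=32605, a(8)=-107687, a(9)=355666, a(10)=-1174685, a(11)=3879721; answer 3879721
Part 2: A1 = 3879721; r = 3879721; squarings mod 743: 5^1=5, 5^2=25, 5^4=625, 5^8=550, 5^16=99, 5^32=142, 5^64=103, 5^128=207, 5^256=498, 5^512=585, 5^1024=445, 5^2048=387, 5^4096=426, 5^8192=184, 5^16384=421, 5^32768=407, 5^65536=703, 5^131072=114, 5^262144=365, 5^524288=228, 5^1048576=717, 5^2097152=676; 5^3879721 = 5^1 * 5^8 * 5^32 * 5^256 * 5^512 * 5^4096 * 5^8192 * 5^65536 * 5^131072 * 5^524288 * 5^1048576 * 5^2097152 = 13 (mod 743); answer 13
Part 3: A2 = 13; m = -19; T(2) = -1*(-42) - 2*(-19) = 80; iterating: T(2)=80, T(3)=4, T(4)=-164, T(5)=156, T(6)=172, T(7)=-484, T(8)=140, T(9)=828, T(10)=-1108, T(11)=-548; answer -548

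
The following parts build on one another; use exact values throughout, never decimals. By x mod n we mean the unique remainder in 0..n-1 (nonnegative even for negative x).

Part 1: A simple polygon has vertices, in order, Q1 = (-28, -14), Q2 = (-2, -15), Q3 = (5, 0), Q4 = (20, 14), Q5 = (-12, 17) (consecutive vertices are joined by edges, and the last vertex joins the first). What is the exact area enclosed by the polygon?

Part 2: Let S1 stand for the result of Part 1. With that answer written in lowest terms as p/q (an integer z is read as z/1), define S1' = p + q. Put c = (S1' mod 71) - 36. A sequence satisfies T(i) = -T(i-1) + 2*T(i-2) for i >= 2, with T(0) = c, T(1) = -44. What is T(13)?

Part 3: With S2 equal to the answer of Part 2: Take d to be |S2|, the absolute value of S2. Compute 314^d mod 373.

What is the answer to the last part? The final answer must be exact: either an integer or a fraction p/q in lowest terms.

Part 1: cross terms: (-28*-15 - -2*-14)=392, (-2*0 - 5*-15)=75, (5*14 - 20*0)=70, (20*17 - -12*14)=508, (-12*-14 - -28*17)=644; twice the area = |1689| = 1689; area = 1689/2; answer 1689/2
Part 2: S1 = 1689/2; threaded value p + q = 1691; c = 22; T(2) = -1*(-44) + 2*(22) = 88; iterating: T(2)=88, T(3)=-176, T(4)=352, T(5)=-704, T(6)=1408, T(7)=-2816, T(8)=5632, T(9)=-11264, T(10)=22528, T(11)=-45056, T(12)=90112, T(13)=-180224; answer -180224
Part 3: S2 = -180224; d = 180224; squarings mod 373: 314^1=314, 314^2=124, 314^4=83, 314^8=175, 314^16=39, 314^32=29, 314^64=95, 314^128=73, 314^256=107, 314^512=259, 314^1024=314, 314^2048=124, 314^4096=83, 314^8192=175, 314^16384=39, 314^32768=29, 314^65536=95, 314^131072=73; 314^180224 = 314^16384 * 314^32768 * 314^131072 = 130 (mod 373); answer 130

130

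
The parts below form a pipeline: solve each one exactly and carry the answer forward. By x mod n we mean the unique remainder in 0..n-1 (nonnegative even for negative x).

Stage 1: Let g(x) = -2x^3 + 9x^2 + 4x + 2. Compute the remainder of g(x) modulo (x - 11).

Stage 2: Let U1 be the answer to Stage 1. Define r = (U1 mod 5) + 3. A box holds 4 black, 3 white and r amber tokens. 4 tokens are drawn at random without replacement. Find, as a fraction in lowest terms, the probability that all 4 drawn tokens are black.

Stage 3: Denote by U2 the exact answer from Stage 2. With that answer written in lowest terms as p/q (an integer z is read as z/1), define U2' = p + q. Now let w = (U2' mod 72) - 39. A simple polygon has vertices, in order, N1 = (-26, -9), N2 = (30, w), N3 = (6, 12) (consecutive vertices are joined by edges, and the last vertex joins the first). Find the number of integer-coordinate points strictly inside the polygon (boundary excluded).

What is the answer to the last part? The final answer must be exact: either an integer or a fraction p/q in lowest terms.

19

Stage 1: remainder = value at the root: -2*(11)^3 + 9*(11)^2 + 4*(11)^1 + 2 = (-2662) + (1089) + (44) + (2) = -1527; answer -1527
Stage 2: U1 = -1527; r = 6; total draws C(13,4) = 715; favorable C(4,4) = 1; P = 1/715; answer 1/715
Stage 3: U2 = 1/715; threaded value p + q = 716; w = 29; cross terms: (-26*29 - 30*-9)=-484, (30*12 - 6*29)=186, (6*-9 - -26*12)=258; twice the area = |-40| = 40; area = 20; boundary points = 2 + 1 + 1 = 4; strictly interior points = area - boundary/2 + 1 = 19; answer 19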